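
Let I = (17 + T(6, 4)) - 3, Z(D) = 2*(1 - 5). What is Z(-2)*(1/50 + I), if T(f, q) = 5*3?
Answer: -5804/25 ≈ -232.16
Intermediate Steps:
T(f, q) = 15
Z(D) = -8 (Z(D) = 2*(-4) = -8)
I = 29 (I = (17 + 15) - 3 = 32 - 3 = 29)
Z(-2)*(1/50 + I) = -8*(1/50 + 29) = -8*1451/50 = -5804/25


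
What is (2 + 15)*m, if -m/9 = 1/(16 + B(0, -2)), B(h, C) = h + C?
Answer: -153/14 ≈ -10.929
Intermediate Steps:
B(h, C) = C + h
m = -9/14 (m = -9/(16 + (-2 + 0)) = -9/(16 - 2) = -9/14 ≈ -0.64286)
(2 + 15)*m = (2 + 15)*(-9/14) = 17*(-9/14) = -153/14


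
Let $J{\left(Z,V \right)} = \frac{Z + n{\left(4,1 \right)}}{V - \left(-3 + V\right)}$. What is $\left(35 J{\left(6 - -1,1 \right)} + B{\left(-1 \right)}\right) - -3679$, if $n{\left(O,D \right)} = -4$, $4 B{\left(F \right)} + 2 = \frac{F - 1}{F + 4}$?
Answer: $\frac{11140}{3} \approx 3713.3$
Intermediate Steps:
$B{\left(F \right)} = - \frac{1}{2} + \frac{-1 + F}{4 \left(4 + F\right)}$ ($B{\left(F \right)} = - \frac{1}{2} + \frac{\left(F - 1\right) \frac{1}{F + 4}}{4} = - \frac{1}{2} + \frac{\left(-1 + F\right) \frac{1}{4 + F}}{4} = - \frac{1}{2} + \frac{\frac{1}{4 + F} \left(-1 + F\right)}{4} = - \frac{1}{2} + \frac{-1 + F}{4 \left(4 + F\right)}$)
$J{\left(Z,V \right)} = - \frac{4}{3} + \frac{Z}{3}$ ($J{\left(Z,V \right)} = \frac{Z - 4}{V - \left(-3 + V\right)} = \frac{-4 + Z}{3} = \left(-4 + Z\right) \frac{1}{3} = - \frac{4}{3} + \frac{Z}{3}$)
$\left(35 J{\left(6 - -1,1 \right)} + B{\left(-1 \right)}\right) - -3679 = \left(35 \left(- \frac{4}{3} + \frac{6 - -1}{3}\right) + \frac{-9 - -1}{4 \left(4 - 1\right)}\right) - -3679 = \left(35 \left(- \frac{4}{3} + \frac{6 + 1}{3}\right) + \frac{-9 + 1}{4 \cdot 3}\right) + 3679 = \left(35 \left(- \frac{4}{3} + \frac{1}{3} \cdot 7\right) + \frac{1}{4} \cdot \frac{1}{3} \left(-8\right)\right) + 3679 = \left(35 \left(- \frac{4}{3} + \frac{7}{3}\right) - \frac{2}{3}\right) + 3679 = \left(35 \cdot 1 - \frac{2}{3}\right) + 3679 = \left(35 - \frac{2}{3}\right) + 3679 = \frac{103}{3} + 3679 = \frac{11140}{3}$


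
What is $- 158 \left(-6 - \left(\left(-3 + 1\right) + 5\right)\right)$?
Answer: $1422$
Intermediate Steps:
$- 158 \left(-6 - \left(\left(-3 + 1\right) + 5\right)\right) = - 158 \left(-6 - \left(-2 + 5\right)\right) = - 158 \left(-6 - 3\right) = \left(-158\right) \left(-9\right) = 1422$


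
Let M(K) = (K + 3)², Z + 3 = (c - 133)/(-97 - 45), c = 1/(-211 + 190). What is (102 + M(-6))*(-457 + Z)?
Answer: -25325131/497 ≈ -50956.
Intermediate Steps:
c = -1/21 (c = 1/(-21) = -1/21 ≈ -0.047619)
Z = -3076/1491 (Z = -3 + (-1/21 - 133)/(-97 - 45) = -3 - 2794/21/(-142) = -3 - 2794/21*(-1/142) = -3 + 1397/1491 = -3076/1491 ≈ -2.0630)
M(K) = (3 + K)²
(102 + M(-6))*(-457 + Z) = (102 + (3 - 6)²)*(-457 - 3076/1491) = (102 + (-3)²)*(-684463/1491) = (102 + 9)*(-684463/1491) = 111*(-684463/1491) = -25325131/497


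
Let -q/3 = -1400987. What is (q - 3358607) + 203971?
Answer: 1048325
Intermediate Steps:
q = 4202961 (q = -3*(-1400987) = 4202961)
(q - 3358607) + 203971 = (4202961 - 3358607) + 203971 = 844354 + 203971 = 1048325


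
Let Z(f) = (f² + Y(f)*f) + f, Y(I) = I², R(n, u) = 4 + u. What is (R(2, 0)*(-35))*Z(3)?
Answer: -5460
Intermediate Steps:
Z(f) = f + f² + f³ (Z(f) = (f² + f²*f) + f = (f² + f³) + f = f + f² + f³)
(R(2, 0)*(-35))*Z(3) = ((4 + 0)*(-35))*(3*(1 + 3 + 3²)) = (4*(-35))*(3*(1 + 3 + 9)) = -420*13 = -140*39 = -5460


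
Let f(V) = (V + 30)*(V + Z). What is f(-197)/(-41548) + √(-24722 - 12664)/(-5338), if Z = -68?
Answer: -44255/41548 - 3*I*√4154/5338 ≈ -1.0652 - 0.036222*I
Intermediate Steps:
f(V) = (-68 + V)*(30 + V) (f(V) = (V + 30)*(V - 68) = (30 + V)*(-68 + V) = (-68 + V)*(30 + V))
f(-197)/(-41548) + √(-24722 - 12664)/(-5338) = (-2040 + (-197)² - 38*(-197))/(-41548) + √(-24722 - 12664)/(-5338) = (-2040 + 38809 + 7486)*(-1/41548) + √(-37386)*(-1/5338) = 44255*(-1/41548) + (3*I*√4154)*(-1/5338) = -44255/41548 - 3*I*√4154/5338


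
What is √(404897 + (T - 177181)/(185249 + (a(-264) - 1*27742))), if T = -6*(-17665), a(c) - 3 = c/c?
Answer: 12*√69759500069319/157511 ≈ 636.31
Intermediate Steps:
a(c) = 4 (a(c) = 3 + c/c = 3 + 1 = 4)
T = 105990
√(404897 + (T - 177181)/(185249 + (a(-264) - 1*27742))) = √(404897 + (105990 - 177181)/(185249 + (4 - 1*27742))) = √(404897 - 71191/(185249 + (4 - 27742))) = √(404897 - 71191/(185249 - 27738)) = √(404897 - 71191/157511) = √(63775660176/157511) = 12*√69759500069319/157511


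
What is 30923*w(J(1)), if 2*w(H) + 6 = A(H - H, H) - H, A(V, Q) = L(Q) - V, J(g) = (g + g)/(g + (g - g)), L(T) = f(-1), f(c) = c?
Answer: -278307/2 ≈ -1.3915e+5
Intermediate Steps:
L(T) = -1
J(g) = 2 (J(g) = (2*g)/(g + 0) = (2*g)/g = 2)
A(V, Q) = -1 - V
w(H) = -7/2 - H/2 (w(H) = -3 + ((-1 - (H - H)) - H)/2 = -3 + ((-1 - 1*0) - H)/2 = -3 + ((-1 + 0) - H)/2 = -3 + (-1 - H)/2 = -3 + (-1/2 - H/2) = -7/2 - H/2)
30923*w(J(1)) = 30923*(-7/2 - 1/2*2) = 30923*(-7/2 - 1) = 30923*(-9/2) = -278307/2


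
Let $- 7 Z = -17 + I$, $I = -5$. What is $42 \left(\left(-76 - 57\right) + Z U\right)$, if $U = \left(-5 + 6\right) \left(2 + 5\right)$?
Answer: $-4662$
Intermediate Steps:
$Z = \frac{22}{7}$ ($Z = - \frac{-17 - 5}{7} = \left(- \frac{1}{7}\right) \left(-22\right) = \frac{22}{7} \approx 3.1429$)
$U = 7$ ($U = 1 \cdot 7 = 7$)
$42 \left(\left(-76 - 57\right) + Z U\right) = 42 \left(\left(-76 - 57\right) + \frac{22}{7} \cdot 7\right) = 42 \left(-133 + 22\right) = 42 \left(-111\right) = -4662$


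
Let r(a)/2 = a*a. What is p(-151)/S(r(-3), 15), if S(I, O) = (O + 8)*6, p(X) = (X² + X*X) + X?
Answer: 45451/138 ≈ 329.35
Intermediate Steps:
r(a) = 2*a² (r(a) = 2*(a*a) = 2*a²)
p(X) = X + 2*X² (p(X) = (X² + X²) + X = 2*X² + X = X + 2*X²)
S(I, O) = 48 + 6*O (S(I, O) = (8 + O)*6 = 48 + 6*O)
p(-151)/S(r(-3), 15) = (-151*(1 + 2*(-151)))/(48 + 6*15) = (-151*(1 - 302))/(48 + 90) = -151*(-301)/138 = 45451*(1/138) = 45451/138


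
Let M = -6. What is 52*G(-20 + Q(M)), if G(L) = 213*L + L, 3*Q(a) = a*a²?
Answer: -1023776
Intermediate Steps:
Q(a) = a³/3 (Q(a) = (a*a²)/3 = a³/3)
G(L) = 214*L
52*G(-20 + Q(M)) = 52*(214*(-20 + (⅓)*(-6)³)) = 52*(214*(-20 + (⅓)*(-216))) = 52*(214*(-20 - 72)) = 52*(214*(-92)) = 52*(-19688) = -1023776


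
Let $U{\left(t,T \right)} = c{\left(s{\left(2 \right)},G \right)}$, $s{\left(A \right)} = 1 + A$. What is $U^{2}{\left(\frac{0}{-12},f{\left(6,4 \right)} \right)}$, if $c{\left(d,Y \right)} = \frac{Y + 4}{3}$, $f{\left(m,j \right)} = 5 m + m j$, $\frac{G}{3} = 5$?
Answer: $\frac{361}{9} \approx 40.111$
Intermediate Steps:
$G = 15$ ($G = 3 \cdot 5 = 15$)
$f{\left(m,j \right)} = 5 m + j m$
$c{\left(d,Y \right)} = \frac{4}{3} + \frac{Y}{3}$ ($c{\left(d,Y \right)} = \left(4 + Y\right) \frac{1}{3} = \frac{4}{3} + \frac{Y}{3}$)
$U{\left(t,T \right)} = \frac{19}{3}$ ($U{\left(t,T \right)} = \frac{4}{3} + \frac{1}{3} \cdot 15 = \frac{4}{3} + 5 = \frac{19}{3}$)
$U^{2}{\left(\frac{0}{-12},f{\left(6,4 \right)} \right)} = \left(\frac{19}{3}\right)^{2} = \frac{361}{9}$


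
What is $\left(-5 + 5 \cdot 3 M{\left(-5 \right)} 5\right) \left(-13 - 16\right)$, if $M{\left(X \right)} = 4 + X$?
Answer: $2320$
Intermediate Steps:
$\left(-5 + 5 \cdot 3 M{\left(-5 \right)} 5\right) \left(-13 - 16\right) = \left(-5 + 5 \cdot 3 \left(4 - 5\right) 5\right) \left(-13 - 16\right) = \left(-5 + 5 \cdot 3 \left(-1\right) 5\right) \left(-29\right) = \left(-5 + 5 \left(\left(-3\right) 5\right)\right) \left(-29\right) = \left(-5 + 5 \left(-15\right)\right) \left(-29\right) = \left(-5 - 75\right) \left(-29\right) = \left(-80\right) \left(-29\right) = 2320$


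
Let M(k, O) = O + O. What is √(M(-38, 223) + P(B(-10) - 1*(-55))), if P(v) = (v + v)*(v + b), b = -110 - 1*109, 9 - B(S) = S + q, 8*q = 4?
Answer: I*√83770/2 ≈ 144.72*I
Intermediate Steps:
q = ½ (q = (⅛)*4 = ½ ≈ 0.50000)
B(S) = 17/2 - S (B(S) = 9 - (S + ½) = 9 - (½ + S) = 9 + (-½ - S) = 17/2 - S)
b = -219 (b = -110 - 109 = -219)
P(v) = 2*v*(-219 + v) (P(v) = (v + v)*(v - 219) = (2*v)*(-219 + v) = 2*v*(-219 + v))
M(k, O) = 2*O
√(M(-38, 223) + P(B(-10) - 1*(-55))) = √(2*223 + 2*((17/2 - 1*(-10)) - 1*(-55))*(-219 + ((17/2 - 1*(-10)) - 1*(-55)))) = √(446 + 2*((17/2 + 10) + 55)*(-219 + ((17/2 + 10) + 55))) = √(446 + 2*(37/2 + 55)*(-219 + (37/2 + 55))) = √(446 + 2*(147/2)*(-219 + 147/2)) = √(446 + 2*(147/2)*(-291/2)) = √(446 - 42777/2) = √(-41885/2) = I*√83770/2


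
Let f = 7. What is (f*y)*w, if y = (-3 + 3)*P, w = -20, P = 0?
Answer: 0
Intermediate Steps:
y = 0 (y = (-3 + 3)*0 = 0*0 = 0)
(f*y)*w = (7*0)*(-20) = 0*(-20) = 0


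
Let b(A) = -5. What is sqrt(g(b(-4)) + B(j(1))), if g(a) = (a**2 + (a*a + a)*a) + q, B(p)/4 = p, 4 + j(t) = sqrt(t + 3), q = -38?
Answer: 11*I ≈ 11.0*I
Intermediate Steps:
j(t) = -4 + sqrt(3 + t) (j(t) = -4 + sqrt(t + 3) = -4 + sqrt(3 + t))
B(p) = 4*p
g(a) = -38 + a**2 + a*(a + a**2) (g(a) = (a**2 + (a*a + a)*a) - 38 = (a**2 + (a**2 + a)*a) - 38 = (a**2 + (a + a**2)*a) - 38 = (a**2 + a*(a + a**2)) - 38 = -38 + a**2 + a*(a + a**2))
sqrt(g(b(-4)) + B(j(1))) = sqrt((-38 + (-5)**3 + 2*(-5)**2) + 4*(-4 + sqrt(3 + 1))) = sqrt((-38 - 125 + 2*25) + 4*(-4 + sqrt(4))) = sqrt((-38 - 125 + 50) + 4*(-4 + 2)) = sqrt(-113 + 4*(-2)) = sqrt(-113 - 8) = sqrt(-121) = 11*I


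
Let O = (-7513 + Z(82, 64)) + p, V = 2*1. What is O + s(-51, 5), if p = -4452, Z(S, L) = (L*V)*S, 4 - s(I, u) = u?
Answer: -1470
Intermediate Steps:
V = 2
s(I, u) = 4 - u
Z(S, L) = 2*L*S (Z(S, L) = (L*2)*S = (2*L)*S = 2*L*S)
O = -1469 (O = (-7513 + 2*64*82) - 4452 = (-7513 + 10496) - 4452 = 2983 - 4452 = -1469)
O + s(-51, 5) = -1469 + (4 - 1*5) = -1469 + (4 - 5) = -1469 - 1 = -1470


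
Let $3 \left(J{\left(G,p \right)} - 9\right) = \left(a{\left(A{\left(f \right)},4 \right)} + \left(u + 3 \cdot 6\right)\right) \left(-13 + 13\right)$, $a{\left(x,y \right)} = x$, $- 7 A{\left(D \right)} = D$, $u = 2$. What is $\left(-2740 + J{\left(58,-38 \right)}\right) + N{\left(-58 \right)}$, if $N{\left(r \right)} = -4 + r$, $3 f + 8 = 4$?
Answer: $-2793$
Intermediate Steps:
$f = - \frac{4}{3}$ ($f = - \frac{8}{3} + \frac{1}{3} \cdot 4 = - \frac{8}{3} + \frac{4}{3} = - \frac{4}{3} \approx -1.3333$)
$A{\left(D \right)} = - \frac{D}{7}$
$J{\left(G,p \right)} = 9$ ($J{\left(G,p \right)} = 9 + \frac{\left(\left(- \frac{1}{7}\right) \left(- \frac{4}{3}\right) + \left(2 + 3 \cdot 6\right)\right) \left(-13 + 13\right)}{3} = 9 + \frac{\left(\frac{4}{21} + \left(2 + 18\right)\right) 0}{3} = 9 + \frac{\left(\frac{4}{21} + 20\right) 0}{3} = 9 + \frac{\frac{424}{21} \cdot 0}{3} = 9 + \frac{1}{3} \cdot 0 = 9 + 0 = 9$)
$\left(-2740 + J{\left(58,-38 \right)}\right) + N{\left(-58 \right)} = \left(-2740 + 9\right) - 62 = -2731 - 62 = -2793$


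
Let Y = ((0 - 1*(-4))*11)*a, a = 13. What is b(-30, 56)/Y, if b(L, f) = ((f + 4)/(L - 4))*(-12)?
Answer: 90/2431 ≈ 0.037022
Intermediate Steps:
Y = 572 (Y = ((0 - 1*(-4))*11)*13 = ((0 + 4)*11)*13 = (4*11)*13 = 44*13 = 572)
b(L, f) = -12*(4 + f)/(-4 + L) (b(L, f) = ((4 + f)/(-4 + L))*(-12) = -12*(4 + f)/(-4 + L))
b(-30, 56)/Y = (12*(-4 - 1*56)/(-4 - 30))/572 = (12*(-4 - 56)/(-34))*(1/572) = (12*(-1/34)*(-60))*(1/572) = (360/17)*(1/572) = 90/2431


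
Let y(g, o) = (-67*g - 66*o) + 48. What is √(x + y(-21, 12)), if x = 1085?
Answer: 2*√437 ≈ 41.809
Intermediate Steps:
y(g, o) = 48 - 67*g - 66*o
√(x + y(-21, 12)) = √(1085 + (48 - 67*(-21) - 66*12)) = √(1085 + (48 + 1407 - 792)) = √(1085 + 663) = √1748 = 2*√437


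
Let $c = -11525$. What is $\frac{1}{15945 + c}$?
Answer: $\frac{1}{4420} \approx 0.00022624$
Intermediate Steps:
$\frac{1}{15945 + c} = \frac{1}{15945 - 11525} = \frac{1}{4420}$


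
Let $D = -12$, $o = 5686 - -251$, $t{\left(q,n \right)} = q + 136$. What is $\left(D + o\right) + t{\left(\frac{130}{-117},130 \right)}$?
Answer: $\frac{54539}{9} \approx 6059.9$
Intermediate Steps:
$t{\left(q,n \right)} = 136 + q$
$o = 5937$ ($o = 5686 + 251 = 5937$)
$\left(D + o\right) + t{\left(\frac{130}{-117},130 \right)} = \left(-12 + 5937\right) + \left(136 + \frac{130}{-117}\right) = 5925 + \left(136 + 130 \left(- \frac{1}{117}\right)\right) = 5925 + \left(136 - \frac{10}{9}\right) = 5925 + \frac{1214}{9} = \frac{54539}{9}$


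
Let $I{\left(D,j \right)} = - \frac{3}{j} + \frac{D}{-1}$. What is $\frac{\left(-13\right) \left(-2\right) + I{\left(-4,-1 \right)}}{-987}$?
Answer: $- \frac{11}{329} \approx -0.033435$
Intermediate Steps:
$I{\left(D,j \right)} = - D - \frac{3}{j}$ ($I{\left(D,j \right)} = - \frac{3}{j} + D \left(-1\right) = - \frac{3}{j} - D = - D - \frac{3}{j}$)
$\frac{\left(-13\right) \left(-2\right) + I{\left(-4,-1 \right)}}{-987} = \frac{\left(-13\right) \left(-2\right) - \left(-4 + \frac{3}{-1}\right)}{-987} = \left(26 + \left(4 - -3\right)\right) \left(- \frac{1}{987}\right) = \left(26 + \left(4 + 3\right)\right) \left(- \frac{1}{987}\right) = \left(26 + 7\right) \left(- \frac{1}{987}\right) = 33 \left(- \frac{1}{987}\right) = - \frac{11}{329}$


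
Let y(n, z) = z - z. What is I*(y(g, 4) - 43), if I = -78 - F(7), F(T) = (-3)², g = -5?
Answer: 3741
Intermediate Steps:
y(n, z) = 0
F(T) = 9
I = -87 (I = -78 - 1*9 = -78 - 9 = -87)
I*(y(g, 4) - 43) = -87*(0 - 43) = -87*(-43) = 3741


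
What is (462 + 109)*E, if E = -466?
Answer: -266086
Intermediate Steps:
(462 + 109)*E = (462 + 109)*(-466) = 571*(-466) = -266086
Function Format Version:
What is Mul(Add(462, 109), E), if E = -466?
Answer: -266086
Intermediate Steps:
Mul(Add(462, 109), E) = Mul(Add(462, 109), -466) = Mul(571, -466) = -266086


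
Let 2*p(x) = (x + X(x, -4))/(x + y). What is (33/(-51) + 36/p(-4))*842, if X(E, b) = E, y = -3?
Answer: 892520/17 ≈ 52501.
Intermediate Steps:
p(x) = x/(-3 + x) (p(x) = ((x + x)/(x - 3))/2 = ((2*x)/(-3 + x))/2 = (2*x/(-3 + x))/2 = x/(-3 + x))
(33/(-51) + 36/p(-4))*842 = (33/(-51) + 36/((-4/(-3 - 4))))*842 = (33*(-1/51) + 36/((-4/(-7))))*842 = (-11/17 + 36/((-4*(-⅐))))*842 = (-11/17 + 36/(4/7))*842 = (-11/17 + 36*(7/4))*842 = (-11/17 + 63)*842 = (1060/17)*842 = 892520/17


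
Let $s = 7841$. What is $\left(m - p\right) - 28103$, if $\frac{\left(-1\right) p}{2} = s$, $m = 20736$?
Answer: $8315$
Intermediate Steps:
$p = -15682$ ($p = \left(-2\right) 7841 = -15682$)
$\left(m - p\right) - 28103 = \left(20736 - -15682\right) - 28103 = \left(20736 + 15682\right) - 28103 = 36418 - 28103 = 8315$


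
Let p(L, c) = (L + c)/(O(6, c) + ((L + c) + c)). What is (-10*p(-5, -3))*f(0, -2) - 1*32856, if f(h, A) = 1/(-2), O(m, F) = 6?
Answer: -32848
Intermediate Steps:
p(L, c) = (L + c)/(6 + L + 2*c) (p(L, c) = (L + c)/(6 + ((L + c) + c)) = (L + c)/(6 + (L + 2*c)) = (L + c)/(6 + L + 2*c))
f(h, A) = -½
(-10*p(-5, -3))*f(0, -2) - 1*32856 = -10*(-5 - 3)/(6 - 5 + 2*(-3))*(-½) - 1*32856 = -10*(-8)/(6 - 5 - 6)*(-½) - 32856 = -10*(-8)/(-5)*(-½) - 32856 = -(-2)*(-8)*(-½) - 32856 = -10*8/5*(-½) - 32856 = -16*(-½) - 32856 = 8 - 32856 = -32848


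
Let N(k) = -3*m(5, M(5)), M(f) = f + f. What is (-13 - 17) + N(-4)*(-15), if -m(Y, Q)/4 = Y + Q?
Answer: -2730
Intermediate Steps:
M(f) = 2*f
m(Y, Q) = -4*Q - 4*Y (m(Y, Q) = -4*(Y + Q) = -4*(Q + Y) = -4*Q - 4*Y)
N(k) = 180 (N(k) = -3*(-8*5 - 4*5) = -3*(-4*10 - 20) = -3*(-40 - 20) = -3*(-60) = 180)
(-13 - 17) + N(-4)*(-15) = (-13 - 17) + 180*(-15) = -30 - 2700 = -2730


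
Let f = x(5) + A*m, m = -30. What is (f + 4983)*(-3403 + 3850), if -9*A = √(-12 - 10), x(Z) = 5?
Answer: 2229636 + 1490*I*√22 ≈ 2.2296e+6 + 6988.7*I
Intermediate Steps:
A = -I*√22/9 (A = -√(-12 - 10)/9 = -I*√22/9 ≈ -0.52116*I)
f = 5 + 10*I*√22/3 (f = 5 - I*√22/9*(-30) = 5 + 10*I*√22/3 ≈ 5.0 + 15.635*I)
(f + 4983)*(-3403 + 3850) = ((5 + 10*I*√22/3) + 4983)*(-3403 + 3850) = (4988 + 10*I*√22/3)*447 = 2229636 + 1490*I*√22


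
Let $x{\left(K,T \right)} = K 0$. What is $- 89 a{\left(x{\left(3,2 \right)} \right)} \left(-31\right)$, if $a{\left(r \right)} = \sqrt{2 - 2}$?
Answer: $0$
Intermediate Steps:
$x{\left(K,T \right)} = 0$
$a{\left(r \right)} = 0$ ($a{\left(r \right)} = \sqrt{0} = 0$)
$- 89 a{\left(x{\left(3,2 \right)} \right)} \left(-31\right) = \left(-89\right) 0 \left(-31\right) = 0 \left(-31\right) = 0$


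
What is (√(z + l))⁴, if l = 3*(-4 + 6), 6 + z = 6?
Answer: 36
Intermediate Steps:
z = 0 (z = -6 + 6 = 0)
l = 6 (l = 3*2 = 6)
(√(z + l))⁴ = (√(0 + 6))⁴ = (√6)⁴ = 36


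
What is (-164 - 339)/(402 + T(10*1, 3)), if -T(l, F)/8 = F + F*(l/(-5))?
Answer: -503/426 ≈ -1.1808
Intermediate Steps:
T(l, F) = -8*F + 8*F*l/5 (T(l, F) = -8*(F + F*(l/(-5))) = -8*(F + F*(l*(-⅕))) = -8*(F + F*(-l/5)) = -8*(F - F*l/5) = -8*F + 8*F*l/5)
(-164 - 339)/(402 + T(10*1, 3)) = (-164 - 339)/(402 + (8/5)*3*(-5 + 10*1)) = -503/(402 + (8/5)*3*(-5 + 10)) = -503/(402 + (8/5)*3*5) = -503/(402 + 24) = -503/426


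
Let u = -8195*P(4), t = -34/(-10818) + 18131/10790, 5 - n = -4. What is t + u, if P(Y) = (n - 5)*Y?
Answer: -7652472729191/58363110 ≈ -1.3112e+5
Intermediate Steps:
n = 9 (n = 5 - 1*(-4) = 5 + 4 = 9)
P(Y) = 4*Y (P(Y) = (9 - 5)*Y = 4*Y)
t = 98254009/58363110 (t = -34*(-1/10818) + 18131*(1/10790) = 17/5409 + 18131/10790 = 98254009/58363110 ≈ 1.6835)
u = -131120 (u = -32780*4 = -8195*16 = -131120)
t + u = 98254009/58363110 - 131120 = -7652472729191/58363110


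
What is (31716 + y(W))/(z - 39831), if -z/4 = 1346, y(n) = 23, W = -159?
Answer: -31739/45215 ≈ -0.70196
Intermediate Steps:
z = -5384 (z = -4*1346 = -5384)
(31716 + y(W))/(z - 39831) = (31716 + 23)/(-5384 - 39831) = 31739/(-45215) = 31739*(-1/45215) = -31739/45215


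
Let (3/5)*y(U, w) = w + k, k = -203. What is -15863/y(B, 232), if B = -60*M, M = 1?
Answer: -1641/5 ≈ -328.20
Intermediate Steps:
B = -60 (B = -60*1 = -60)
y(U, w) = -1015/3 + 5*w/3 (y(U, w) = 5*(w - 203)/3 = 5*(-203 + w)/3 = -1015/3 + 5*w/3)
-15863/y(B, 232) = -15863/(-1015/3 + (5/3)*232) = -15863/(-1015/3 + 1160/3) = -15863/145/3 = -15863*3/145 = -1641/5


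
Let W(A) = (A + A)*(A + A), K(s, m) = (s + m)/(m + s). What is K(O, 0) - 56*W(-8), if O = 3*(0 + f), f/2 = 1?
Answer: -14335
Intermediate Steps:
f = 2 (f = 2*1 = 2)
O = 6 (O = 3*(0 + 2) = 3*2 = 6)
K(s, m) = 1 (K(s, m) = (m + s)/(m + s) = 1)
W(A) = 4*A**2 (W(A) = (2*A)*(2*A) = 4*A**2)
K(O, 0) - 56*W(-8) = 1 - 224*(-8)**2 = 1 - 224*64 = 1 - 56*256 = 1 - 14336 = -14335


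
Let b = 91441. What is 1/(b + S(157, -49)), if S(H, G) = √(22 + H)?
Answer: 91441/8361456302 - √179/8361456302 ≈ 1.0934e-5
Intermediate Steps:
1/(b + S(157, -49)) = 1/(91441 + √(22 + 157)) = 1/(91441 + √179)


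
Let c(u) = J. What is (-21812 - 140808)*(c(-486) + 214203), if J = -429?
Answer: -34763927880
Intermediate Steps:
c(u) = -429
(-21812 - 140808)*(c(-486) + 214203) = (-21812 - 140808)*(-429 + 214203) = -162620*213774 = -34763927880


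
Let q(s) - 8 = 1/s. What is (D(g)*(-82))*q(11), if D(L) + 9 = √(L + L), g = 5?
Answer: 65682/11 - 7298*√10/11 ≈ 3873.1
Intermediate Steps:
D(L) = -9 + √2*√L (D(L) = -9 + √(L + L) = -9 + √(2*L) = -9 + √2*√L)
q(s) = 8 + 1/s
(D(g)*(-82))*q(11) = ((-9 + √2*√5)*(-82))*(8 + 1/11) = ((-9 + √10)*(-82))*(8 + 1/11) = (738 - 82*√10)*(89/11) = 65682/11 - 7298*√10/11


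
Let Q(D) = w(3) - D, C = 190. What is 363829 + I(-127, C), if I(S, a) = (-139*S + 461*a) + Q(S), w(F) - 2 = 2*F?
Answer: 469207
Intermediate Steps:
w(F) = 2 + 2*F
Q(D) = 8 - D (Q(D) = (2 + 2*3) - D = (2 + 6) - D = 8 - D)
I(S, a) = 8 - 140*S + 461*a (I(S, a) = (-139*S + 461*a) + (8 - S) = 8 - 140*S + 461*a)
363829 + I(-127, C) = 363829 + (8 - 140*(-127) + 461*190) = 363829 + (8 + 17780 + 87590) = 363829 + 105378 = 469207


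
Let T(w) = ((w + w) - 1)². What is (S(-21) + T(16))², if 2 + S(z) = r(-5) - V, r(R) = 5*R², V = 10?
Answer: 1153476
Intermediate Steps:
T(w) = (-1 + 2*w)² (T(w) = (2*w - 1)² = (-1 + 2*w)²)
S(z) = 113 (S(z) = -2 + (5*(-5)² - 1*10) = -2 + (5*25 - 10) = -2 + (125 - 10) = -2 + 115 = 113)
(S(-21) + T(16))² = (113 + (-1 + 2*16)²)² = (113 + (-1 + 32)²)² = (113 + 31²)² = (113 + 961)² = 1074² = 1153476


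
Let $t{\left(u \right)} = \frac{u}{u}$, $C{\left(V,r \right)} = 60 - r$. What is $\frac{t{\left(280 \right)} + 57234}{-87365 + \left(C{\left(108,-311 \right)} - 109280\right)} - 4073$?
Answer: $- \frac{799481237}{196274} \approx -4073.3$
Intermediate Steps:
$t{\left(u \right)} = 1$
$\frac{t{\left(280 \right)} + 57234}{-87365 + \left(C{\left(108,-311 \right)} - 109280\right)} - 4073 = \frac{1 + 57234}{-87365 + \left(\left(60 - -311\right) - 109280\right)} - 4073 = \frac{57235}{-87365 + \left(\left(60 + 311\right) - 109280\right)} - 4073 = \frac{57235}{-87365 + \left(371 - 109280\right)} - 4073 = \frac{57235}{-87365 - 108909} - 4073 = \frac{57235}{-196274} - 4073 = 57235 \left(- \frac{1}{196274}\right) - 4073 = - \frac{57235}{196274} - 4073 = - \frac{799481237}{196274}$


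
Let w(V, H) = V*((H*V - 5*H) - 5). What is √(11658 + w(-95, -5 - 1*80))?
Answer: I*√795367 ≈ 891.83*I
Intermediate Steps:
w(V, H) = V*(-5 - 5*H + H*V) (w(V, H) = V*((-5*H + H*V) - 5) = V*(-5 - 5*H + H*V))
√(11658 + w(-95, -5 - 1*80)) = √(11658 - 95*(-5 - 5*(-5 - 1*80) + (-5 - 1*80)*(-95))) = √(11658 - 95*(-5 - 5*(-5 - 80) + (-5 - 80)*(-95))) = √(11658 - 95*(-5 - 5*(-85) - 85*(-95))) = √(11658 - 95*(-5 + 425 + 8075)) = √(11658 - 95*8495) = √(11658 - 807025) = √(-795367) = I*√795367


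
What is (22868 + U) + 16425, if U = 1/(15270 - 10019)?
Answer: 206327544/5251 ≈ 39293.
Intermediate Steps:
U = 1/5251 ≈ 0.00019044
(22868 + U) + 16425 = (22868 + 1/5251) + 16425 = 120079869/5251 + 16425 = 206327544/5251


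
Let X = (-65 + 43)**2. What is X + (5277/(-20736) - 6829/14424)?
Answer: 2007566297/4154112 ≈ 483.27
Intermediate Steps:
X = 484 (X = (-22)**2 = 484)
X + (5277/(-20736) - 6829/14424) = 484 + (5277/(-20736) - 6829/14424) = 484 + (5277*(-1/20736) - 6829*1/14424) = 484 + (-1759/6912 - 6829/14424) = 484 - 3023911/4154112 = 2007566297/4154112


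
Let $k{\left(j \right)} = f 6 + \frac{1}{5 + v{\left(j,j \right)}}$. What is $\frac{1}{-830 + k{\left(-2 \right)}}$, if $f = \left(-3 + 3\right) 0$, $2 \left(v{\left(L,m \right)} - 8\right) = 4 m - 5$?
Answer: $- \frac{13}{10788} \approx -0.001205$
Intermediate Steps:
$v{\left(L,m \right)} = \frac{11}{2} + 2 m$ ($v{\left(L,m \right)} = 8 + \frac{4 m - 5}{2} = 8 + \frac{-5 + 4 m}{2} = 8 + \left(- \frac{5}{2} + 2 m\right) = \frac{11}{2} + 2 m$)
$f = 0$ ($f = 0 \cdot 0 = 0$)
$k{\left(j \right)} = \frac{1}{\frac{21}{2} + 2 j}$ ($k{\left(j \right)} = 0 \cdot 6 + \frac{1}{5 + \left(\frac{11}{2} + 2 j\right)} = 0 + \frac{1}{\frac{21}{2} + 2 j} = \frac{1}{\frac{21}{2} + 2 j}$)
$\frac{1}{-830 + k{\left(-2 \right)}} = \frac{1}{-830 + \frac{2}{21 + 4 \left(-2\right)}} = \frac{1}{-830 + \frac{2}{21 - 8}} = \frac{1}{-830 + \frac{2}{13}} = \frac{1}{- \frac{10788}{13}} = - \frac{13}{10788}$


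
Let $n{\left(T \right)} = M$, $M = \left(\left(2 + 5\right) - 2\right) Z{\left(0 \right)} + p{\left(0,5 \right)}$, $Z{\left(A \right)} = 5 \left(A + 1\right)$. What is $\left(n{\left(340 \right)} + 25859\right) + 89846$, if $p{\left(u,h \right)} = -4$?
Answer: $115726$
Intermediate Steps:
$Z{\left(A \right)} = 5 + 5 A$ ($Z{\left(A \right)} = 5 \left(1 + A\right) = 5 + 5 A$)
$M = 21$ ($M = \left(\left(2 + 5\right) - 2\right) \left(5 + 5 \cdot 0\right) - 4 = \left(7 - 2\right) \left(5 + 0\right) - 4 = 5 \cdot 5 - 4 = 25 - 4 = 21$)
$n{\left(T \right)} = 21$
$\left(n{\left(340 \right)} + 25859\right) + 89846 = \left(21 + 25859\right) + 89846 = 25880 + 89846 = 115726$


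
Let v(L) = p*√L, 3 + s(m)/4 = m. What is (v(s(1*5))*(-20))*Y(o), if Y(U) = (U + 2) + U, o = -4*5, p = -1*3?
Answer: -4560*√2 ≈ -6448.8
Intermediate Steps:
s(m) = -12 + 4*m
p = -3
v(L) = -3*√L
o = -20
Y(U) = 2 + 2*U (Y(U) = (2 + U) + U = 2 + 2*U)
(v(s(1*5))*(-20))*Y(o) = (-3*√(-12 + 4*(1*5))*(-20))*(2 + 2*(-20)) = (-3*√(-12 + 4*5)*(-20))*(2 - 40) = (-3*√(-12 + 20)*(-20))*(-38) = (-6*√2*(-20))*(-38) = (120*√2)*(-38) = -4560*√2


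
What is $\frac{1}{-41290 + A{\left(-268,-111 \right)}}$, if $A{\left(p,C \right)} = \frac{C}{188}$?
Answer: $- \frac{188}{7762631} \approx -2.4219 \cdot 10^{-5}$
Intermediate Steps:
$A{\left(p,C \right)} = \frac{C}{188}$ ($A{\left(p,C \right)} = C \frac{1}{188} = \frac{C}{188}$)
$\frac{1}{-41290 + A{\left(-268,-111 \right)}} = \frac{1}{-41290 + \frac{1}{188} \left(-111\right)} = \frac{1}{-41290 - \frac{111}{188}} = \frac{1}{- \frac{7762631}{188}} = - \frac{188}{7762631}$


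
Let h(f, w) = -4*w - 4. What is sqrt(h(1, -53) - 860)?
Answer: 2*I*sqrt(163) ≈ 25.534*I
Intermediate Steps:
h(f, w) = -4 - 4*w
sqrt(h(1, -53) - 860) = sqrt((-4 - 4*(-53)) - 860) = sqrt((-4 + 212) - 860) = sqrt(208 - 860) = sqrt(-652) = 2*I*sqrt(163)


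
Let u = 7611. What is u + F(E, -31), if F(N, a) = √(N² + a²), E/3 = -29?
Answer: 7611 + √8530 ≈ 7703.4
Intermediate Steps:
E = -87 (E = 3*(-29) = -87)
u + F(E, -31) = 7611 + √((-87)² + (-31)²) = 7611 + √(7569 + 961) = 7611 + √8530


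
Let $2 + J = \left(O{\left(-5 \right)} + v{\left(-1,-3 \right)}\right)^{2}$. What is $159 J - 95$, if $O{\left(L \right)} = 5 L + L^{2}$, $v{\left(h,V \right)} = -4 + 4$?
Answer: $-413$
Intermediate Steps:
$v{\left(h,V \right)} = 0$
$O{\left(L \right)} = L^{2} + 5 L$
$J = -2$ ($J = -2 + \left(- 5 \left(5 - 5\right) + 0\right)^{2} = -2 + \left(\left(-5\right) 0 + 0\right)^{2} = -2 + \left(0 + 0\right)^{2} = -2 + 0^{2} = -2 + 0 = -2$)
$159 J - 95 = 159 \left(-2\right) - 95 = -318 - 95 = -413$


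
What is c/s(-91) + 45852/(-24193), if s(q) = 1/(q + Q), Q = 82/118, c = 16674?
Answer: -2149286374164/1427387 ≈ -1.5057e+6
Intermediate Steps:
Q = 41/59 (Q = 82*(1/118) = 41/59 ≈ 0.69491)
s(q) = 1/(41/59 + q) (s(q) = 1/(q + 41/59) = 1/(41/59 + q))
c/s(-91) + 45852/(-24193) = 16674/((59/(41 + 59*(-91)))) + 45852/(-24193) = 16674/((59/(41 - 5369))) + 45852*(-1/24193) = 16674/((59/(-5328))) - 45852/24193 = 16674/((59*(-1/5328))) - 45852/24193 = 16674/(-59/5328) - 45852/24193 = 16674*(-5328/59) - 45852/24193 = -88839072/59 - 45852/24193 = -2149286374164/1427387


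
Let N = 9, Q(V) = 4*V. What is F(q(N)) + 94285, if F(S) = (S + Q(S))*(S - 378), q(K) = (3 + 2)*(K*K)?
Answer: 148960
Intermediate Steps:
q(K) = 5*K²
F(S) = 5*S*(-378 + S) (F(S) = (S + 4*S)*(S - 378) = (5*S)*(-378 + S) = 5*S*(-378 + S))
F(q(N)) + 94285 = 5*(5*9²)*(-378 + 5*9²) + 94285 = 5*(5*81)*(-378 + 5*81) + 94285 = 5*405*(-378 + 405) + 94285 = 5*405*27 + 94285 = 54675 + 94285 = 148960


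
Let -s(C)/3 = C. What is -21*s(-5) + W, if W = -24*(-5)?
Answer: -195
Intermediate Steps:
s(C) = -3*C
W = 120
-21*s(-5) + W = -(-63)*(-5) + 120 = -21*15 + 120 = -315 + 120 = -195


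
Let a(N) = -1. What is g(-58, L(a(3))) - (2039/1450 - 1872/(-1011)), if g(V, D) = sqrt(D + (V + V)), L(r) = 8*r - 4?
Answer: -1591943/488650 + 8*I*sqrt(2) ≈ -3.2578 + 11.314*I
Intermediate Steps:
L(r) = -4 + 8*r
g(V, D) = sqrt(D + 2*V)
g(-58, L(a(3))) - (2039/1450 - 1872/(-1011)) = sqrt((-4 + 8*(-1)) + 2*(-58)) - (2039/1450 - 1872/(-1011)) = sqrt((-4 - 8) - 116) - (2039*(1/1450) - 1872*(-1/1011)) = sqrt(-12 - 116) - (2039/1450 + 624/337) = sqrt(-128) - 1*1591943/488650 = 8*I*sqrt(2) - 1591943/488650 = -1591943/488650 + 8*I*sqrt(2)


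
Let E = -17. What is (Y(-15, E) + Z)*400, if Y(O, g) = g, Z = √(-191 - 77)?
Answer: -6800 + 800*I*√67 ≈ -6800.0 + 6548.3*I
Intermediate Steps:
Z = 2*I*√67 (Z = √(-268) = 2*I*√67 ≈ 16.371*I)
(Y(-15, E) + Z)*400 = (-17 + 2*I*√67)*400 = -6800 + 800*I*√67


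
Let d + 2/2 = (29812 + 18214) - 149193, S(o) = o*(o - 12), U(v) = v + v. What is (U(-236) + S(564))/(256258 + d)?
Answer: 11956/5965 ≈ 2.0044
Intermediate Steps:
U(v) = 2*v
S(o) = o*(-12 + o)
d = -101168 (d = -1 + ((29812 + 18214) - 149193) = -1 + (48026 - 149193) = -1 - 101167 = -101168)
(U(-236) + S(564))/(256258 + d) = (2*(-236) + 564*(-12 + 564))/(256258 - 101168) = (-472 + 564*552)/155090 = (-472 + 311328)*(1/155090) = 310856*(1/155090) = 11956/5965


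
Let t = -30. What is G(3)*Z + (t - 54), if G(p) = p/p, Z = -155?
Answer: -239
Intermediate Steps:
G(p) = 1
G(3)*Z + (t - 54) = 1*(-155) + (-30 - 54) = -155 - 84 = -239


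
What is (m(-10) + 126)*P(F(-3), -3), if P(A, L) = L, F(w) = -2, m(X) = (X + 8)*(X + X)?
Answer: -498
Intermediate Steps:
m(X) = 2*X*(8 + X) (m(X) = (8 + X)*(2*X) = 2*X*(8 + X))
(m(-10) + 126)*P(F(-3), -3) = (2*(-10)*(8 - 10) + 126)*(-3) = (2*(-10)*(-2) + 126)*(-3) = (40 + 126)*(-3) = 166*(-3) = -498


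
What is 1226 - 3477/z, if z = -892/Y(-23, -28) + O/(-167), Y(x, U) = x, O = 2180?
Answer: 107803067/98824 ≈ 1090.9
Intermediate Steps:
z = 98824/3841 (z = -892/(-23) + 2180/(-167) = -892*(-1/23) + 2180*(-1/167) = 892/23 - 2180/167 = 98824/3841 ≈ 25.729)
1226 - 3477/z = 1226 - 3477/98824/3841 = 1226 - 3477*3841/98824 = 1226 - 1*13355157/98824 = 1226 - 13355157/98824 = 107803067/98824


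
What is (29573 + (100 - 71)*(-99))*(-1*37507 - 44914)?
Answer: -2200805542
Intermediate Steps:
(29573 + (100 - 71)*(-99))*(-1*37507 - 44914) = (29573 + 29*(-99))*(-37507 - 44914) = (29573 - 2871)*(-82421) = 26702*(-82421) = -2200805542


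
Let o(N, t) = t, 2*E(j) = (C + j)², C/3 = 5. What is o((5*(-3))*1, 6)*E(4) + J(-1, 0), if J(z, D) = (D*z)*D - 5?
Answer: 1078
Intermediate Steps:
C = 15 (C = 3*5 = 15)
E(j) = (15 + j)²/2
J(z, D) = -5 + z*D² (J(z, D) = z*D² - 5 = -5 + z*D²)
o((5*(-3))*1, 6)*E(4) + J(-1, 0) = 6*((15 + 4)²/2) + (-5 - 1*0²) = 6*((½)*19²) + (-5 - 1*0) = 6*((½)*361) + (-5 + 0) = 6*(361/2) - 5 = 1083 - 5 = 1078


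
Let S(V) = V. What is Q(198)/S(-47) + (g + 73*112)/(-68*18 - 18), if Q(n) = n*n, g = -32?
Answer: -24537068/29187 ≈ -840.68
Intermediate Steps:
Q(n) = n**2
Q(198)/S(-47) + (g + 73*112)/(-68*18 - 18) = 198**2/(-47) + (-32 + 73*112)/(-68*18 - 18) = 39204*(-1/47) + (-32 + 8176)/(-1224 - 18) = -39204/47 + 8144/(-1242) = -39204/47 + 8144*(-1/1242) = -39204/47 - 4072/621 = -24537068/29187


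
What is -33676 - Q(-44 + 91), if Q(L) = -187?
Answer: -33489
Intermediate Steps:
-33676 - Q(-44 + 91) = -33676 - 1*(-187) = -33676 + 187 = -33489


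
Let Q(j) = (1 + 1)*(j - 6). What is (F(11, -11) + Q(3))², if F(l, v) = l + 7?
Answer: 144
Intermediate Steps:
F(l, v) = 7 + l
Q(j) = -12 + 2*j (Q(j) = 2*(-6 + j) = -12 + 2*j)
(F(11, -11) + Q(3))² = ((7 + 11) + (-12 + 2*3))² = (18 + (-12 + 6))² = (18 - 6)² = 12² = 144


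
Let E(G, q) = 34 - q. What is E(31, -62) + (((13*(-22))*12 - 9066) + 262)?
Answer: -12140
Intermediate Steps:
E(31, -62) + (((13*(-22))*12 - 9066) + 262) = (34 - 1*(-62)) + (((13*(-22))*12 - 9066) + 262) = (34 + 62) + ((-286*12 - 9066) + 262) = 96 + ((-3432 - 9066) + 262) = 96 + (-12498 + 262) = 96 - 12236 = -12140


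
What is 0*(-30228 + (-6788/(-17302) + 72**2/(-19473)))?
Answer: 0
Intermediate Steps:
0*(-30228 + (-6788/(-17302) + 72**2/(-19473))) = 0*(-30228 + (-6788*(-1/17302) + 5184*(-1/19473))) = 0*(-30228 + (3394/8651 - 1728/6491)) = 0*(-30228 + 7081526/56153641) = 0*(-1697405178622/56153641) = 0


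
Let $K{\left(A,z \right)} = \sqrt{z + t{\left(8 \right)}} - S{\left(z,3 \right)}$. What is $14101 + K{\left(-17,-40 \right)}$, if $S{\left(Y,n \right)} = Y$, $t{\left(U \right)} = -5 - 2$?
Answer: $14141 + i \sqrt{47} \approx 14141.0 + 6.8557 i$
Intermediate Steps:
$t{\left(U \right)} = -7$ ($t{\left(U \right)} = -5 - 2 = -7$)
$K{\left(A,z \right)} = \sqrt{-7 + z} - z$ ($K{\left(A,z \right)} = \sqrt{z - 7} - z = \sqrt{-7 + z} - z$)
$14101 + K{\left(-17,-40 \right)} = 14101 + \left(\sqrt{-7 - 40} - -40\right) = 14101 + \left(\sqrt{-47} + 40\right) = 14101 + \left(i \sqrt{47} + 40\right) = 14101 + \left(40 + i \sqrt{47}\right) = 14141 + i \sqrt{47}$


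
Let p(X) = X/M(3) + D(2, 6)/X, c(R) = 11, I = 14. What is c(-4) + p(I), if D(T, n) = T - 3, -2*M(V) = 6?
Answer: 263/42 ≈ 6.2619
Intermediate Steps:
M(V) = -3 (M(V) = -½*6 = -3)
D(T, n) = -3 + T
p(X) = -1/X - X/3 (p(X) = X/(-3) + (-3 + 2)/X = X*(-⅓) - 1/X = -X/3 - 1/X = -1/X - X/3)
c(-4) + p(I) = 11 + (-1/14 - ⅓*14) = 11 + (-1*1/14 - 14/3) = 11 + (-1/14 - 14/3) = 11 - 199/42 = 263/42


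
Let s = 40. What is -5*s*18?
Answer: -3600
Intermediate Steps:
-5*s*18 = -5*40*18 = -200*18 = -3600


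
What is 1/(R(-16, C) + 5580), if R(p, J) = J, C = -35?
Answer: 1/5545 ≈ 0.00018034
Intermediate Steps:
1/(R(-16, C) + 5580) = 1/(-35 + 5580) = 1/5545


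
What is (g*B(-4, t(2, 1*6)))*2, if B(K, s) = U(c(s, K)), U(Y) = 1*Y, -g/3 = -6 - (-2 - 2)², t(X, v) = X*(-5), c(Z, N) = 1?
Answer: 132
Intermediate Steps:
t(X, v) = -5*X
g = 66 (g = -3*(-6 - (-2 - 2)²) = -3*(-6 - 1*(-4)²) = -3*(-6 - 1*16) = -3*(-6 - 16) = -3*(-22) = 66)
U(Y) = Y
B(K, s) = 1
(g*B(-4, t(2, 1*6)))*2 = (66*1)*2 = 66*2 = 132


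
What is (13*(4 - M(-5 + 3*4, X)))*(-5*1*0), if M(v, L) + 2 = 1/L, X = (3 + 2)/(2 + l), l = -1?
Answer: 0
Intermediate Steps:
X = 5 (X = (3 + 2)/(2 - 1) = 5/1 = 5*1 = 5)
M(v, L) = -2 + 1/L
(13*(4 - M(-5 + 3*4, X)))*(-5*1*0) = (13*(4 - (-2 + 1/5)))*(-5*1*0) = (13*(4 - (-2 + ⅕)))*(-5*0) = (13*(4 - 1*(-9/5)))*0 = (13*(4 + 9/5))*0 = (13*(29/5))*0 = (377/5)*0 = 0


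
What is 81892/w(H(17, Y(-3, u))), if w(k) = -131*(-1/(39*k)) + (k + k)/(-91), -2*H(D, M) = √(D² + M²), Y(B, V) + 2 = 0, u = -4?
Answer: -22356516*√293/955 ≈ -4.0071e+5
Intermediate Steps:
Y(B, V) = -2 (Y(B, V) = -2 + 0 = -2)
H(D, M) = -√(D² + M²)/2
w(k) = -2*k/91 + 131/(39*k) (w(k) = -(-131)/(39*k) + (2*k)*(-1/91) = 131/(39*k) - 2*k/91 = -2*k/91 + 131/(39*k))
81892/w(H(17, Y(-3, u))) = 81892/(((917 - 6*(-√(17² + (-2)²)/2)²)/(273*((-√(17² + (-2)²)/2))))) = 81892/(((917 - 6*(-√(289 + 4)/2)²)/(273*((-√(289 + 4)/2))))) = 81892/(((917 - 6*(-√293/2)²)/(273*((-√293/2))))) = 81892/(((-2*√293/293)*(917 - 6*293/4)/273)) = 81892/(((-2*√293/293)*(917 - 879/2)/273)) = 81892/(((1/273)*(-2*√293/293)*(955/2))) = 81892/((-955*√293/79989)) = 81892*(-273*√293/955) = -22356516*√293/955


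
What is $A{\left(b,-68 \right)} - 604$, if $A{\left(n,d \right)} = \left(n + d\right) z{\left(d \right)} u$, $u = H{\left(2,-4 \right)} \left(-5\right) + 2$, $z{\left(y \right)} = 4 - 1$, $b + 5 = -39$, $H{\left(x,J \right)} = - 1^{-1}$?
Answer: $-2956$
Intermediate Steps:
$H{\left(x,J \right)} = -1$ ($H{\left(x,J \right)} = \left(-1\right) 1 = -1$)
$b = -44$ ($b = -5 - 39 = -44$)
$z{\left(y \right)} = 3$
$u = 7$ ($u = \left(-1\right) \left(-5\right) + 2 = 5 + 2 = 7$)
$A{\left(n,d \right)} = 21 d + 21 n$ ($A{\left(n,d \right)} = \left(n + d\right) 3 \cdot 7 = \left(d + n\right) 3 \cdot 7 = \left(3 d + 3 n\right) 7 = 21 d + 21 n$)
$A{\left(b,-68 \right)} - 604 = \left(21 \left(-68\right) + 21 \left(-44\right)\right) - 604 = \left(-1428 - 924\right) - 604 = -2352 - 604 = -2956$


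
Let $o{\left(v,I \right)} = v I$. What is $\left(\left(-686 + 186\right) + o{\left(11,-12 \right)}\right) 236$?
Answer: $-149152$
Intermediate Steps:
$o{\left(v,I \right)} = I v$
$\left(\left(-686 + 186\right) + o{\left(11,-12 \right)}\right) 236 = \left(\left(-686 + 186\right) - 132\right) 236 = \left(-500 - 132\right) 236 = \left(-632\right) 236 = -149152$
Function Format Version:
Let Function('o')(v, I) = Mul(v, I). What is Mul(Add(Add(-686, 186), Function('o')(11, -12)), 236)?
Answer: -149152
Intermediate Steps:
Function('o')(v, I) = Mul(I, v)
Mul(Add(Add(-686, 186), Function('o')(11, -12)), 236) = Mul(Add(Add(-686, 186), Mul(-12, 11)), 236) = Mul(Add(-500, -132), 236) = Mul(-632, 236) = -149152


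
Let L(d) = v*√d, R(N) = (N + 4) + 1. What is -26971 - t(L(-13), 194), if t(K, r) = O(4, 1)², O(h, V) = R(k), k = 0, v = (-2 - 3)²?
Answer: -26996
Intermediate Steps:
v = 25 (v = (-5)² = 25)
R(N) = 5 + N (R(N) = (4 + N) + 1 = 5 + N)
O(h, V) = 5 (O(h, V) = 5 + 0 = 5)
L(d) = 25*√d
t(K, r) = 25 (t(K, r) = 5² = 25)
-26971 - t(L(-13), 194) = -26971 - 1*25 = -26971 - 25 = -26996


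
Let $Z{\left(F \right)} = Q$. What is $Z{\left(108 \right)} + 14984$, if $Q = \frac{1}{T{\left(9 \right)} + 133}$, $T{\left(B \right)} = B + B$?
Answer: $\frac{2262585}{151} \approx 14984.0$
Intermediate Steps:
$T{\left(B \right)} = 2 B$
$Q = \frac{1}{151}$ ($Q = \frac{1}{2 \cdot 9 + 133} = \frac{1}{18 + 133} = \frac{1}{151} \approx 0.0066225$)
$Z{\left(F \right)} = \frac{1}{151}$
$Z{\left(108 \right)} + 14984 = \frac{1}{151} + 14984 = \frac{2262585}{151}$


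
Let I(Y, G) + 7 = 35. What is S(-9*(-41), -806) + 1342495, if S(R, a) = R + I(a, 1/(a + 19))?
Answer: 1342892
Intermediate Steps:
I(Y, G) = 28 (I(Y, G) = -7 + 35 = 28)
S(R, a) = 28 + R (S(R, a) = R + 28 = 28 + R)
S(-9*(-41), -806) + 1342495 = (28 - 9*(-41)) + 1342495 = (28 + 369) + 1342495 = 397 + 1342495 = 1342892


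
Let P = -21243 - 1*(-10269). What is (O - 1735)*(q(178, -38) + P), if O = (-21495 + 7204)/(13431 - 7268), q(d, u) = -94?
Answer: 118506138528/6163 ≈ 1.9229e+7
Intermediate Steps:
P = -10974 (P = -21243 + 10269 = -10974)
O = -14291/6163 ≈ -2.3188
(O - 1735)*(q(178, -38) + P) = (-14291/6163 - 1735)*(-94 - 10974) = -10707096/6163*(-11068) = 118506138528/6163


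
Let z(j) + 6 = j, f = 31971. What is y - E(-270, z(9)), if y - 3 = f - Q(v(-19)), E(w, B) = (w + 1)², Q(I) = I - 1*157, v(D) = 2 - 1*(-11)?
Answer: -40243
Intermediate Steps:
v(D) = 13 (v(D) = 2 + 11 = 13)
Q(I) = -157 + I (Q(I) = I - 157 = -157 + I)
z(j) = -6 + j
E(w, B) = (1 + w)²
y = 32118 (y = 3 + (31971 - (-157 + 13)) = 3 + (31971 - 1*(-144)) = 3 + (31971 + 144) = 3 + 32115 = 32118)
y - E(-270, z(9)) = 32118 - (1 - 270)² = 32118 - 1*(-269)² = 32118 - 1*72361 = 32118 - 72361 = -40243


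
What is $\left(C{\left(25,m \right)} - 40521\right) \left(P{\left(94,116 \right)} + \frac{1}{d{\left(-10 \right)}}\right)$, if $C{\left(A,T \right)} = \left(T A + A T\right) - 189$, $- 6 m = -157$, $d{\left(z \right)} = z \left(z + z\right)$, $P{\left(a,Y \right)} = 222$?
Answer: $- \frac{1049684041}{120} \approx -8.7474 \cdot 10^{6}$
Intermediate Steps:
$d{\left(z \right)} = 2 z^{2}$ ($d{\left(z \right)} = z 2 z = 2 z^{2}$)
$m = \frac{157}{6}$ ($m = \left(- \frac{1}{6}\right) \left(-157\right) = \frac{157}{6} \approx 26.167$)
$C{\left(A,T \right)} = -189 + 2 A T$ ($C{\left(A,T \right)} = \left(A T + A T\right) - 189 = 2 A T - 189 = -189 + 2 A T$)
$\left(C{\left(25,m \right)} - 40521\right) \left(P{\left(94,116 \right)} + \frac{1}{d{\left(-10 \right)}}\right) = \left(\left(-189 + 2 \cdot 25 \cdot \frac{157}{6}\right) - 40521\right) \left(222 + \frac{1}{2 \left(-10\right)^{2}}\right) = \left(\left(-189 + \frac{3925}{3}\right) - 40521\right) \left(222 + \frac{1}{2 \cdot 100}\right) = \left(\frac{3358}{3} - 40521\right) \left(222 + \frac{1}{200}\right) = - \frac{118205 \left(222 + \frac{1}{200}\right)}{3} = \left(- \frac{118205}{3}\right) \frac{44401}{200} = - \frac{1049684041}{120}$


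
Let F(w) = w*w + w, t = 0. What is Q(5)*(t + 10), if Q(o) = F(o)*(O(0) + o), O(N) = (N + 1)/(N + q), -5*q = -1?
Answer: 3000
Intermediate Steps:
q = ⅕ (q = -⅕*(-1) = ⅕ ≈ 0.20000)
O(N) = (1 + N)/(⅕ + N) (O(N) = (N + 1)/(N + ⅕) = (1 + N)/(⅕ + N))
F(w) = w + w² (F(w) = w² + w = w + w²)
Q(o) = o*(1 + o)*(5 + o) (Q(o) = (o*(1 + o))*(5*(1 + 0)/(1 + 5*0) + o) = (o*(1 + o))*(5*1/(1 + 0) + o) = (o*(1 + o))*(5*1/1 + o) = (o*(1 + o))*(5*1*1 + o) = (o*(1 + o))*(5 + o) = o*(1 + o)*(5 + o))
Q(5)*(t + 10) = (5*(1 + 5)*(5 + 5))*(0 + 10) = (5*6*10)*10 = 300*10 = 3000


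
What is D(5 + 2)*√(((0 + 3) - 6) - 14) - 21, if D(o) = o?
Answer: -21 + 7*I*√17 ≈ -21.0 + 28.862*I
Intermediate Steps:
D(5 + 2)*√(((0 + 3) - 6) - 14) - 21 = (5 + 2)*√(((0 + 3) - 6) - 14) - 21 = 7*√((3 - 6) - 14) - 21 = 7*√(-3 - 14) - 21 = 7*√(-17) - 21 = 7*(I*√17) - 21 = 7*I*√17 - 21 = -21 + 7*I*√17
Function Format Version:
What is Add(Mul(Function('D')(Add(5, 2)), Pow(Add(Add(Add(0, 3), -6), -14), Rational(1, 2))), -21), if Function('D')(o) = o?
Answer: Add(-21, Mul(7, I, Pow(17, Rational(1, 2)))) ≈ Add(-21.000, Mul(28.862, I))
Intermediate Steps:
Add(Mul(Function('D')(Add(5, 2)), Pow(Add(Add(Add(0, 3), -6), -14), Rational(1, 2))), -21) = Add(Mul(Add(5, 2), Pow(Add(Add(Add(0, 3), -6), -14), Rational(1, 2))), -21) = Add(Mul(7, Pow(Add(Add(3, -6), -14), Rational(1, 2))), -21) = Add(Mul(7, Pow(Add(-3, -14), Rational(1, 2))), -21) = Add(Mul(7, Pow(-17, Rational(1, 2))), -21) = Add(Mul(7, Mul(I, Pow(17, Rational(1, 2)))), -21) = Add(Mul(7, I, Pow(17, Rational(1, 2))), -21) = Add(-21, Mul(7, I, Pow(17, Rational(1, 2))))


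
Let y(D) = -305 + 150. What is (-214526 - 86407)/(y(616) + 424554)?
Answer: -300933/424399 ≈ -0.70908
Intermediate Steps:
y(D) = -155
(-214526 - 86407)/(y(616) + 424554) = (-214526 - 86407)/(-155 + 424554) = -300933/424399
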